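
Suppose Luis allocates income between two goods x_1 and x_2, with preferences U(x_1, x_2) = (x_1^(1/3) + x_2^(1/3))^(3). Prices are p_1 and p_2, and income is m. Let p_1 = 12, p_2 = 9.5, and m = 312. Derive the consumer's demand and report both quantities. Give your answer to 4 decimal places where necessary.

From the CES first-order condition, (x_2/x_1)^(2/3) = p_1/p_2.
Solve for the ratio: x_2/x_1 = [p_1/p_2]^(1.5).
With the ratio pinned down, the budget gives x_1* = m/(p_1 + p_2·(x_2/x_1)) and x_2* = (x_2/x_1)·x_1*.
Numerically x_2/x_1 = 1.419667, so x_1* = 312/(12 + 9.5·1.419667) = 12.2416 and x_2* = 1.419667·12.2416 = 17.379.

x_1* = 12.2416, x_2* = 17.379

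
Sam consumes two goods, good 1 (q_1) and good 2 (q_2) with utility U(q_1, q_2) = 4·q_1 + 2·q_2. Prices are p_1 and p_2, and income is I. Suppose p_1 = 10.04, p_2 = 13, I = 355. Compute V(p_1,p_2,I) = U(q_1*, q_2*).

Linear utility — the consumer picks whichever good has higher MU/price: 4/10.04 = 0.3984 vs 2/13 = 0.1538.
q_1 gives more utility per dollar, so spend all income on q_1: q_1* = I/p_1, q_2* = 0.
Numerically: q_1* = 35.3586, q_2* = 0.
Utility at the optimum: U(35.3586, 0) = 141.4343.

V = 141.4343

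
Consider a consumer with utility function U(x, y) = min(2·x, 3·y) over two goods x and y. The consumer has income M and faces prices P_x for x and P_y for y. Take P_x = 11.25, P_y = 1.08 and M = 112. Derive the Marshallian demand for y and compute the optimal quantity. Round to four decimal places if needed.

y* = 6.2378

Demand: x*(P_x,P_y,M) = 3·M/(3·P_x + 2·P_y), y* = 2·M/(3·P_x + 2·P_y).
Here 3·11.25 + 2·1.08 = 35.91, giving y* = 6.2378.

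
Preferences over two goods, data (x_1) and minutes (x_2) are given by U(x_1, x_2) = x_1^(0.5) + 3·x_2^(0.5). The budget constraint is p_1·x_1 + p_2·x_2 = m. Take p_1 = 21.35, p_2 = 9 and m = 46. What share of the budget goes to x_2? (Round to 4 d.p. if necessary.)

MU_x_1 ∝ x_1^(-0.5), MU_x_2 ∝ 3·x_2^(-0.5), so MRS = (1/3)·(x_2/x_1)^(0.5) = p_1/p_2.
Solve for the ratio: x_2/x_1 = [3·p_1/p_2]^(2).
With the ratio pinned down, the budget gives x_1* = m/(p_1 + p_2·(x_2/x_1)) and x_2* = (x_2/x_1)·x_1*.
Numerically x_2/x_1 = 50.646944, so x_1* = 46/(21.35 + 9·50.646944) = 0.0964 and x_2* = 50.646944·0.0964 = 4.8824.
Expenditure on x_2: 9·4.8824 = 43.9418; share = 0.9553.

share on x_2 = 0.9553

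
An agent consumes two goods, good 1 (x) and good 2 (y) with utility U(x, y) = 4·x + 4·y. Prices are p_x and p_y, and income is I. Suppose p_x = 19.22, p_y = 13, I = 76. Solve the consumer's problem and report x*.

Perfect substitutes: compare marginal utility per dollar. 4/p_x vs 4/p_y → 0.2081 vs 0.3077.
y gives more utility per dollar, so spend all income on y: y* = I/p_y, x* = 0.
Numerically: x* = 0, y* = 5.8462.

x* = 0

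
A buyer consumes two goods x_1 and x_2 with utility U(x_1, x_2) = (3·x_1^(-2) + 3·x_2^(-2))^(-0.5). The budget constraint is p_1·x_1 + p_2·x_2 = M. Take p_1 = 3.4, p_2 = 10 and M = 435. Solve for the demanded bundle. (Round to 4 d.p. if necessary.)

MRS = MU_x_1/MU_x_2 = (x_2/x_1)^(3). Set equal to p_1/p_2.
Hence x_2/x_1 = (p_1/p_2)^(1/(3)), i.e. raised to the 1/3 power.
Substitute x_2 = (x_2/x_1)·x_1 into the budget: x_1* = M/(p_1 + p_2·(x_2/x_1)).
Numerically x_2/x_1 = 0.697953, so x_1* = 435/(3.4 + 10·0.697953) = 41.9094 and x_2* = 0.697953·41.9094 = 29.2508.

x_1* = 41.9094, x_2* = 29.2508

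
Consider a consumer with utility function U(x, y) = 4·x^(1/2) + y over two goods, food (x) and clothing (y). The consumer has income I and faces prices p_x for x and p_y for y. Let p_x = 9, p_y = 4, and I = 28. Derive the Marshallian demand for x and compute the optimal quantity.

x* = 0.7901

Utility is quasi-linear in y; the FOC for x is 2/√x = p_x/p_y.
Solve: √x = 2·p_y/p_x, so x*(p_x,p_y) = (2·p_y/p_x)², and y* = (I − p_x·x*)/p_y.
Plugging in: x* = (2·4/9)² = 0.7901.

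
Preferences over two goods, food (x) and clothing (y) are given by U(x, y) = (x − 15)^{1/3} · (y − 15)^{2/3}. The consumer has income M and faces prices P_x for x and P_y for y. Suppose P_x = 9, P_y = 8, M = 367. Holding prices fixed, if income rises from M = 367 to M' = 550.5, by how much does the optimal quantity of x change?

Substituting into the budget: x* = 15 + 1/3·(M − 15·P_x − 15·P_y)/P_x, and y* = 15 + 2/3·(…)/P_y.
Discretionary income = 367 − 15·9 − 15·8 = 112; x* = 15 + 1/3·112/9 = 19.1481.
At M' = 550.5: x* = 25.9444. Change: 25.9444 − 19.1481 = 6.7963.

Δx* = 6.7963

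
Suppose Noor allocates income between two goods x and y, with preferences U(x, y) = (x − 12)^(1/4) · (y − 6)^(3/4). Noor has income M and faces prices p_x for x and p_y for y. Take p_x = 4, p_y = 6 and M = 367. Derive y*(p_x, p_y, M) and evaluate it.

Substituting into the budget: x* = 12 + 0.25·(M − 12·p_x − 6·p_y)/p_x, and y* = 6 + 0.75·(…)/p_y.
Discretionary income = 367 − 12·4 − 6·6 = 283; y* = 6 + 0.75·283/6 = 41.375.

y* = 41.375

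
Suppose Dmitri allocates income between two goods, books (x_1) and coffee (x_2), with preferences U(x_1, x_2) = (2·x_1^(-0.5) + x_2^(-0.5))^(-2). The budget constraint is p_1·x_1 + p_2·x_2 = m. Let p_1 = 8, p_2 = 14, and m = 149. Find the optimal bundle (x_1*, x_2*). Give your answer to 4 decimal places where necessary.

x_1* = 10.5875, x_2* = 4.5928

From the CES first-order condition, 2·(x_2/x_1)^(1.5) = p_1/p_2.
Hence x_2/x_1 = ((1/2)·p_1/p_2)^(1/(1.5)), i.e. raised to the 2/3 power.
With the ratio pinned down, the budget gives x_1* = m/(p_1 + p_2·(x_2/x_1)) and x_2* = (x_2/x_1)·x_1*.
Numerically x_2/x_1 = 0.433798, so x_1* = 149/(8 + 14·0.433798) = 10.5875 and x_2* = 0.433798·10.5875 = 4.5928.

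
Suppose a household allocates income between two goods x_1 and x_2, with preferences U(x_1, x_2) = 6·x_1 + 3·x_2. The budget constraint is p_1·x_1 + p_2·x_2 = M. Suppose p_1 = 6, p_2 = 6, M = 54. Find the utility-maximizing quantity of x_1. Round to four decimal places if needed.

x_1* = 9

x_1 gives more utility per dollar, so spend all income on x_1: x_1* = M/p_1, x_2* = 0.
Numerically: x_1* = 9, x_2* = 0.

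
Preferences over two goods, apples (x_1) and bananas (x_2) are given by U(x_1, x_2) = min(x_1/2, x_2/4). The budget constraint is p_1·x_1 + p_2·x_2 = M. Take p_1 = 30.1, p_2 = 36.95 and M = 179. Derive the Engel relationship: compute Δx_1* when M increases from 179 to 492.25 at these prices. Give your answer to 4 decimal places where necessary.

Δx_1* = 3.012

With perfect complements, no substitution: consume in ratio x_1:x_2 = 2:4.
Budget: p_1·x_1 + p_2·2·x_1 = M, so (2·p_1 + 4·p_2)·x_1 = 2·M.
Demand: x_1*(p_1,p_2,M) = 2·M/(2·p_1 + 4·p_2), x_2* = 4·M/(2·p_1 + 4·p_2).
Here 2·30.1 + 4·36.95 = 208, giving x_1* = 1.7212.
At M' = 492.25: x_1* = 4.7332. Change: 4.7332 − 1.7212 = 3.012.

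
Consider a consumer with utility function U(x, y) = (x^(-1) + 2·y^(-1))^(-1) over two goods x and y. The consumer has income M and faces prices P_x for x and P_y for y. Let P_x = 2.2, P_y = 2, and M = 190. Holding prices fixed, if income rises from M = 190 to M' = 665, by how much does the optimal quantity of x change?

MU_x ∝ x^(-2), MU_y ∝ 2·y^(-2), so MRS = (1/2)·(y/x)^(2) = P_x/P_y.
Hence y/x = (2·P_x/P_y)^(1/(2)), i.e. raised to the 0.5 power.
Substitute y = (y/x)·x into the budget: x* = M/(P_x + P_y·(y/x)).
Numerically y/x = 1.48324, so x* = 190/(2.2 + 2·1.48324) = 36.7755.
At M' = 665: x* = 128.7143. Change: 128.7143 − 36.7755 = 91.9388.

Δx* = 91.9388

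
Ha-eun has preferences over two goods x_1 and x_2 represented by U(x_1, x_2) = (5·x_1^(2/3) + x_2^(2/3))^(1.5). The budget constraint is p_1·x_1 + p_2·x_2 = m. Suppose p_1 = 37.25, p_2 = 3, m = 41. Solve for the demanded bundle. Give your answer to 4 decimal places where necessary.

x_1* = 0.4928, x_2* = 7.5474

Numerically x_2/x_1 = 15.314579, so x_1* = 41/(37.25 + 3·15.314579) = 0.4928 and x_2* = 15.314579·0.4928 = 7.5474.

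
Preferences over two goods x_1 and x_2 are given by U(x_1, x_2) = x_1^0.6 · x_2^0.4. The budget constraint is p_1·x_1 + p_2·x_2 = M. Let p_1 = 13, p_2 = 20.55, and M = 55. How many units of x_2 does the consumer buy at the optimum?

Tangency: MRS = (3/2)·x_2/x_1 = p_1/p_2.
Rearranging, p_2·x_2 = (2/3)·p_1·x_1. Substituting into the budget gives p_1·x_1·(1 + (2/3)) = M.
Demand: x_1*(p_1,p_2,M) = 0.6·M/p_1 and x_2* = 0.4·M/p_2.
At p_1=13, p_2=20.55, M=55: x_2* = 0.4·55/20.55 = 1.0706.

x_2* = 1.0706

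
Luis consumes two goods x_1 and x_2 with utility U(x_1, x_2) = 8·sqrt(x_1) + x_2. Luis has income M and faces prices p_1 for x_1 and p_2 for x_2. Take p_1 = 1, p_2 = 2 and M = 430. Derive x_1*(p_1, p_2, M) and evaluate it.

Set MRS = p_1/p_2: 4·x_1^(−1/2) = p_1/p_2.
Solve: √x_1 = 4·p_2/p_1, so x_1*(p_1,p_2) = (4·p_2/p_1)², and x_2* = (M − p_1·x_1*)/p_2.
Plugging in: x_1* = (4·2/1)² = 64.

x_1* = 64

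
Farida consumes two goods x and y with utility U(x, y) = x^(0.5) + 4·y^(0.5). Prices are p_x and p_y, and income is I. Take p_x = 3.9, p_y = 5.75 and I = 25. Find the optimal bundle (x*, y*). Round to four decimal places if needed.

x* = 0.5409, y* = 3.981

MRS = MU_x/MU_y = (1/4)·(y/x)^(0.5). Set equal to p_x/p_y.
Hence y/x = (4·p_x/p_y)^(1/(0.5)), i.e. raised to the 2 power.
With the ratio pinned down, the budget gives x* = I/(p_x + p_y·(y/x)) and y* = (y/x)·x*.
Numerically y/x = 7.360605, so x* = 25/(3.9 + 5.75·7.360605) = 0.5409 and y* = 7.360605·0.5409 = 3.981.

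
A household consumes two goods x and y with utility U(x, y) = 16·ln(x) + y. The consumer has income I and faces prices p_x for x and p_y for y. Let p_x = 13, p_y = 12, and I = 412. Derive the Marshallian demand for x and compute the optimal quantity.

MU_x = 16/x, MU_y = 1. Tangency: 16/x = p_x/p_y.
So x*(p_x,p_y) = 16·p_y/p_x, independent of income; and y* = (I − 16·p_y)/p_y.
At the given prices: x* = 16·12/13 = 14.7692.

x* = 14.7692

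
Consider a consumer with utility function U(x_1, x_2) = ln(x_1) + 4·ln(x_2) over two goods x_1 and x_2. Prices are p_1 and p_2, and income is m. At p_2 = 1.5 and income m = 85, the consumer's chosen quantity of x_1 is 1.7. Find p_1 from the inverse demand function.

The MRS is (1/4)·x_2/x_1. Set MRS = p_1/p_2.
Rearranging, p_2·x_2 = 4·p_1·x_1. Substituting into the budget gives p_1·x_1·(1 + 4) = m.
Demand: x_1*(p_1,p_2,m) = 0.2·m/p_1 and x_2* = 0.8·m/p_2.
Set x_1* = 1.7 in the demand function and solve for p_1: p_1 = 10.

p_1 = 10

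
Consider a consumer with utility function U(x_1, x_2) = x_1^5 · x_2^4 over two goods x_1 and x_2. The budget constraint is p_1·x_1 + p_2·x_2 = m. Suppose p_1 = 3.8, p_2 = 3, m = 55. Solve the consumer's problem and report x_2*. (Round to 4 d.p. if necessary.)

MU_x_1/MU_x_2 = (5·x_2)/(4·x_1); tangency sets this equal to p_1/p_2.
Rearranging, p_2·x_2 = (4/5)·p_1·x_1. Substituting into the budget gives p_1·x_1·(1 + (4/5)) = m.
Demand: x_1*(p_1,p_2,m) = 5/9·m/p_1 and x_2* = 4/9·m/p_2.
At p_1=3.8, p_2=3, m=55: x_2* = 4/9·55/3 = 8.1481.

x_2* = 8.1481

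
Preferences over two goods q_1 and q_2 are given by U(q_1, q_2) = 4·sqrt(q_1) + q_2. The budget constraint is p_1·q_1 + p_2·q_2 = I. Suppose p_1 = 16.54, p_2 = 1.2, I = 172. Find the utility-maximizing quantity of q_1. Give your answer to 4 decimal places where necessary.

Set MRS = p_1/p_2: 2·q_1^(−1/2) = p_1/p_2.
Thus q_1* = (2·p_2/p_1)² — independent of I — with the rest of income spent on q_2.
Plugging in: q_1* = (2·1.2/16.54)² = 0.0211.

q_1* = 0.0211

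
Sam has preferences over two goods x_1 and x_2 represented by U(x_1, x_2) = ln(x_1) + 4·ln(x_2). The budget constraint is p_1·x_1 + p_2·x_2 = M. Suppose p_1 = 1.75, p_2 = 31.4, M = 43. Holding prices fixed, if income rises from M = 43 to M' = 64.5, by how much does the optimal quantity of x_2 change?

MU_x_1/MU_x_2 = (x_2)/(4·x_1); tangency sets this equal to p_1/p_2.
So p_2·x_2 = 4·p_1·x_1; combined with the budget, a share 0.2 of income goes to x_1.
Demand: x_1*(p_1,p_2,M) = 0.2·M/p_1 and x_2* = 0.8·M/p_2.
At p_1=1.75, p_2=31.4, M=43: x_2* = 0.8·43/31.4 = 1.0955.
At M' = 64.5: x_2* = 1.6433. Change: 1.6433 − 1.0955 = 0.5478.

Δx_2* = 0.5478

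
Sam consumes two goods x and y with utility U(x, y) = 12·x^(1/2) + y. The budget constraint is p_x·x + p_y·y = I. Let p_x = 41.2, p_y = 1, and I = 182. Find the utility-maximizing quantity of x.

x* = 0.0212

MU_x = 6/√x, MU_y = 1. Tangency: 6/√x = p_x/p_y.
Thus x* = (6·p_y/p_x)² — independent of I — with the rest of income spent on y.
Plugging in: x* = (6·1/41.2)² = 0.0212.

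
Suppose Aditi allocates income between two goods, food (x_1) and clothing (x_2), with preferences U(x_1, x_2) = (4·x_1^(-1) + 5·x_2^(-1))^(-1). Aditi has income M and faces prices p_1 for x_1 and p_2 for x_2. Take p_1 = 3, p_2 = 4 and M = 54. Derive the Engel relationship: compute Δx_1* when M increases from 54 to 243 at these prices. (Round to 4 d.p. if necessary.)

Δx_1* = 27.499

MRS = MU_x_1/MU_x_2 = (4/5)·(x_2/x_1)^(2). Set equal to p_1/p_2.
Hence x_2/x_1 = ((5/4)·p_1/p_2)^(1/(2)), i.e. raised to the 0.5 power.
With the ratio pinned down, the budget gives x_1* = M/(p_1 + p_2·(x_2/x_1)) and x_2* = (x_2/x_1)·x_1*.
Numerically x_2/x_1 = 0.968246, so x_1* = 54/(3 + 4·0.968246) = 7.8569.
At M' = 243: x_1* = 35.3558. Change: 35.3558 − 7.8569 = 27.499.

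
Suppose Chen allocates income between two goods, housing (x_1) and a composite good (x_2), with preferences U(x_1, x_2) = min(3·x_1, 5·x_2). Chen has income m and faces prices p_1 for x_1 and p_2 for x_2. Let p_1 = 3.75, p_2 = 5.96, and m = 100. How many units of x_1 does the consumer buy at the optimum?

x_1* = 13.65

Leontief preferences: the optimum is at the kink where x_1/5 = x_2/3, i.e. x_2 = (3/5)·x_1.
Budget: p_1·x_1 + p_2·(3/5)·x_1 = m, so (5·p_1 + 3·p_2)·x_1 = 5·m.
Demand: x_1*(p_1,p_2,m) = 5·m/(5·p_1 + 3·p_2), x_2* = 3·m/(5·p_1 + 3·p_2).
Here 5·3.75 + 3·5.96 = 36.63, giving x_1* = 13.65.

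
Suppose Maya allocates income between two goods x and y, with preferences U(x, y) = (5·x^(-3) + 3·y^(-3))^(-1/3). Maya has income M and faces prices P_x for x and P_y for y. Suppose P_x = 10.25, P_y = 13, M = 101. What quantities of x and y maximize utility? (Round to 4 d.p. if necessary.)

x* = 4.8023, y* = 3.9828

MRS = MU_x/MU_y = (5/3)·(y/x)^(4). Set equal to P_x/P_y.
Solve for the ratio: y/x = [(3/5)·P_x/P_y]^(0.25).
With the ratio pinned down, the budget gives x* = M/(P_x + P_y·(y/x)) and y* = (y/x)·x*.
Numerically y/x = 0.829341, so x* = 101/(10.25 + 13·0.829341) = 4.8023 and y* = 0.829341·4.8023 = 3.9828.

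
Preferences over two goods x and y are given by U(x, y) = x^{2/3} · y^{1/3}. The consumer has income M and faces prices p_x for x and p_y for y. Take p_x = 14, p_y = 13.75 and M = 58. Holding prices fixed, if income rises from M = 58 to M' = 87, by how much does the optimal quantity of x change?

Δx* = 1.381

At p_x=14, p_y=13.75, M=58: x* = 2/3·58/14 = 2.7619.
At M' = 87: x* = 4.1429. Change: 4.1429 − 2.7619 = 1.381.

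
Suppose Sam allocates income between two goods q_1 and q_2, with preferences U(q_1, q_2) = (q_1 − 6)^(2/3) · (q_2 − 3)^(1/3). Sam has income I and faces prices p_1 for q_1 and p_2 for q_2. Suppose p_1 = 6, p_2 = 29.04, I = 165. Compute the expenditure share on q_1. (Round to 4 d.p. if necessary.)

Let q_1' = q_1−6, q_2' = q_2−3. MRS = 2·q_2'/q_1' = p_1/p_2.
Substituting into the budget: q_1* = 6 + 2/3·(I − 6·p_1 − 3·p_2)/p_1, and q_2* = 3 + 1/3·(…)/p_2.
Discretionary income = 165 − 6·6 − 3·29.04 = 41.88; q_1* = 6 + 2/3·41.88/6 = 10.6533; q_2* = 3 + 1/3·41.88/29.04 = 3.4807.
Expenditure on q_1: 6·10.6533 = 63.92; share = 0.3874.

share on q_1 = 0.3874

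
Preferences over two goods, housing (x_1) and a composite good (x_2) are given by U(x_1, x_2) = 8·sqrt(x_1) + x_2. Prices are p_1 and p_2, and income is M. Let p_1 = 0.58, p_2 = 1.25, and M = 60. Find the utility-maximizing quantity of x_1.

Utility is quasi-linear in x_2; the FOC for x_1 is 4/√x_1 = p_1/p_2.
Thus x_1* = (4·p_2/p_1)² — independent of M — with the rest of income spent on x_2.
Plugging in: x_1* = (4·1.25/0.58)² = 74.3163.

x_1* = 74.3163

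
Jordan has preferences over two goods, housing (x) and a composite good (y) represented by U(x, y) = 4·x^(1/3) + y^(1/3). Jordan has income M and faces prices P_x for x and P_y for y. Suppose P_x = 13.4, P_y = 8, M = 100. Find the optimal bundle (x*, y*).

MU_x ∝ 4·x^(-2/3), MU_y ∝ y^(-2/3), so MRS = 4·(y/x)^(2/3) = P_x/P_y.
Hence y/x = ((1/4)·P_x/P_y)^(1/(2/3)), i.e. raised to the 1.5 power.
Substitute y = (y/x)·x into the budget: x* = M/(P_x + P_y·(y/x)).
Numerically y/x = 0.270977, so x* = 100/(13.4 + 8·0.270977) = 6.4235 and y* = 0.270977·6.4235 = 1.7406.

x* = 6.4235, y* = 1.7406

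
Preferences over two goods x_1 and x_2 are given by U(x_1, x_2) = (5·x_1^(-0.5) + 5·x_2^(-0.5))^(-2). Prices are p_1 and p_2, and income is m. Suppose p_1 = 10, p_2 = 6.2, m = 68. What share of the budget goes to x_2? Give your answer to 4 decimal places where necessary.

share on x_2 = 0.4602

Substitute x_2 = (x_2/x_1)·x_1 into the budget: x_1* = m/(p_1 + p_2·(x_2/x_1)).
Numerically x_2/x_1 = 1.375326, so x_1* = 68/(10 + 6.2·1.375326) = 3.6703 and x_2* = 1.375326·3.6703 = 5.0479.
Expenditure on x_2: 6.2·5.0479 = 31.2968; share = 0.4602.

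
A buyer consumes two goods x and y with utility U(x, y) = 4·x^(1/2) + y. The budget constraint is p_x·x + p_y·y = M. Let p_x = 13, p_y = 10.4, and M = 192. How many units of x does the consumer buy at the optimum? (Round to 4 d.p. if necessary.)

Utility is quasi-linear in y; the FOC for x is 2/√x = p_x/p_y.
Thus x* = (2·p_y/p_x)² — independent of M — with the rest of income spent on y.
Plugging in: x* = (2·10.4/13)² = 2.56.

x* = 2.56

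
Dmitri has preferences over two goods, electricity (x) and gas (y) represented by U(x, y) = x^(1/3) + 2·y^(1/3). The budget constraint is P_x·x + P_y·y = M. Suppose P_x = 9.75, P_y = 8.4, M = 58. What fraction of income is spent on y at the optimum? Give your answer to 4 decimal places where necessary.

share on y = 0.7529

MRS = MU_x/MU_y = (1/2)·(y/x)^(2/3). Set equal to P_x/P_y.
Solve for the ratio: y/x = [2·P_x/P_y]^(1.5).
With the ratio pinned down, the budget gives x* = M/(P_x + P_y·(y/x)) and y* = (y/x)·x*.
Numerically y/x = 3.536983, so x* = 58/(9.75 + 8.4·3.536983) = 1.4698 and y* = 3.536983·1.4698 = 5.1987.
Expenditure on y: 8.4·5.1987 = 43.6693; share = 0.7529.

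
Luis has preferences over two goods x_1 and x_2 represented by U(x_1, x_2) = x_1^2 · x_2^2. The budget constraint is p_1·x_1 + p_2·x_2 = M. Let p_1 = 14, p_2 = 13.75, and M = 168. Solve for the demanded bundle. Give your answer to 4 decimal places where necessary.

Demand: x_1*(p_1,p_2,M) = 0.5·M/p_1 and x_2* = 0.5·M/p_2.
At p_1=14, p_2=13.75, M=168: x_1* = 0.5·168/14 = 6, x_2* = 6.1091.

x_1* = 6, x_2* = 6.1091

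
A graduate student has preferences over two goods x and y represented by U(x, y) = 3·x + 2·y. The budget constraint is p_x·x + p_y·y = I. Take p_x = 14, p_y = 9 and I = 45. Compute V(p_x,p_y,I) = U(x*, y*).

Perfect substitutes: compare marginal utility per dollar. 3/p_x vs 2/p_y → 0.2143 vs 0.2222.
y gives more utility per dollar, so spend all income on y: y* = I/p_y, x* = 0.
Numerically: x* = 0, y* = 5.
Utility at the optimum: U(0, 5) = 10.

V = 10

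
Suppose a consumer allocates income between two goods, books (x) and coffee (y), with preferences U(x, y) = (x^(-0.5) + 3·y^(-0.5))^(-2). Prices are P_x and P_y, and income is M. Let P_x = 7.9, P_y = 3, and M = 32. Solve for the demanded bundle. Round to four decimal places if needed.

Substitute y = (y/x)·x into the budget: x* = M/(P_x + P_y·(y/x)).
Numerically y/x = 3.966597, so x* = 32/(7.9 + 3·3.966597) = 1.6162 and y* = 3.966597·1.6162 = 6.4107.

x* = 1.6162, y* = 6.4107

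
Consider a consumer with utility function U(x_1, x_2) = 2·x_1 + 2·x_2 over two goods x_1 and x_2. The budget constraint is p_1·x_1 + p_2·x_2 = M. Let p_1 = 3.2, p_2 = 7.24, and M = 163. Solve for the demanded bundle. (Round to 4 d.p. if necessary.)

x_1* = 50.9375, x_2* = 0

x_1 gives more utility per dollar, so spend all income on x_1: x_1* = M/p_1, x_2* = 0.
Numerically: x_1* = 50.9375, x_2* = 0.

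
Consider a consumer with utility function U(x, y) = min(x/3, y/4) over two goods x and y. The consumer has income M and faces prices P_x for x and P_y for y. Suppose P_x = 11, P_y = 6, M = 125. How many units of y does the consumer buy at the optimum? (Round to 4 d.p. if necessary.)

y* = 8.7719

With perfect complements, no substitution: consume in ratio x:y = 3:4.
Budget: P_x·x + P_y·(4/3)·x = M, so (3·P_x + 4·P_y)·x = 3·M.
Demand: x*(P_x,P_y,M) = 3·M/(3·P_x + 4·P_y), y* = 4·M/(3·P_x + 4·P_y).
Here 3·11 + 4·6 = 57, giving y* = 8.7719.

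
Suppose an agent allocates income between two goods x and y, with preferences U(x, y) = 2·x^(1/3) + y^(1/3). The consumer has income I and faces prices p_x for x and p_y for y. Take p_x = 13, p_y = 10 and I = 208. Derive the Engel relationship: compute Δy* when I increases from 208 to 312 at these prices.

Substitute y = (y/x)·x into the budget: x* = I/(p_x + p_y·(y/x)).
Numerically y/x = 0.524047, so x* = 208/(13 + 10·0.524047) = 11.4032 and y* = 0.524047·11.4032 = 5.9758.
At I' = 312: y* = 8.9637. Change: 8.9637 − 5.9758 = 2.9879.

Δy* = 2.9879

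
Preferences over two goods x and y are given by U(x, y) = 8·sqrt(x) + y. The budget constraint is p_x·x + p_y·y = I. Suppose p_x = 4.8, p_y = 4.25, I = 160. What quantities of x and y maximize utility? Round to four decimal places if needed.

MU_x = 4/√x, MU_y = 1. Tangency: 4/√x = p_x/p_y.
Thus x* = (4·p_y/p_x)² — independent of I — with the rest of income spent on y.
Plugging in: x* = (4·4.25/4.8)² = 12.5434, y* = 23.4804.

x* = 12.5434, y* = 23.4804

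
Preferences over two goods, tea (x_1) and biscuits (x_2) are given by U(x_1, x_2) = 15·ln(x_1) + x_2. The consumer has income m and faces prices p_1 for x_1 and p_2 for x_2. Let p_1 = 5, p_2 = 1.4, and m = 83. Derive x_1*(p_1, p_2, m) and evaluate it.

MU_x_1 = 15/x_1, MU_x_2 = 1. Tangency: 15/x_1 = p_1/p_2.
So x_1*(p_1,p_2) = 15·p_2/p_1, independent of income; and x_2* = (m − 15·p_2)/p_2.
At the given prices: x_1* = 15·1.4/5 = 4.2.

x_1* = 4.2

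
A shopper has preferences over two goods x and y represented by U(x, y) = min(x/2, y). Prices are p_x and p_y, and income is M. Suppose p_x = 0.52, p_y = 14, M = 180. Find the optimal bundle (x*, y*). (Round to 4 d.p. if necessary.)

Leontief preferences: the optimum is at the kink where x/2 = y/1, i.e. y = (1/2)·x.
Budget: p_x·x + p_y·(1/2)·x = M, so (2·p_x + p_y)·x = 2·M.
Demand: x*(p_x,p_y,M) = 2·M/(2·p_x + p_y), y* = M/(2·p_x + p_y).
Here 2·0.52 + 14 = 15.04, giving x* = 23.9362 and y* = 11.9681.

x* = 23.9362, y* = 11.9681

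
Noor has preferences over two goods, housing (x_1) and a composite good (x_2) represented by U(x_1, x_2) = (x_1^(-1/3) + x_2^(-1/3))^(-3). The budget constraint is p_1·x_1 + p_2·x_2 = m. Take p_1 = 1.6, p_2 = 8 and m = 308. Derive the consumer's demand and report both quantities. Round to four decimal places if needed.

x_1* = 77.1435, x_2* = 23.0713

MU_x_1 ∝ x_1^(-4/3), MU_x_2 ∝ x_2^(-4/3), so MRS = (x_2/x_1)^(4/3) = p_1/p_2.
Solve for the ratio: x_2/x_1 = [p_1/p_2]^(0.75).
With the ratio pinned down, the budget gives x_1* = m/(p_1 + p_2·(x_2/x_1)) and x_2* = (x_2/x_1)·x_1*.
Numerically x_2/x_1 = 0.29907, so x_1* = 308/(1.6 + 8·0.29907) = 77.1435 and x_2* = 0.29907·77.1435 = 23.0713.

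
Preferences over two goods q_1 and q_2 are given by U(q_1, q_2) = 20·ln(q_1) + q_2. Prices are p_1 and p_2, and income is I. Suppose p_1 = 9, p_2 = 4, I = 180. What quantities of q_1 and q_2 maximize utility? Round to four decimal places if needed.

q_1* = 8.8889, q_2* = 25

So q_1*(p_1,p_2) = 20·p_2/p_1, independent of income; and q_2* = (I − 20·p_2)/p_2.
At the given prices: q_1* = 20·4/9 = 8.8889, and q_2* = 25.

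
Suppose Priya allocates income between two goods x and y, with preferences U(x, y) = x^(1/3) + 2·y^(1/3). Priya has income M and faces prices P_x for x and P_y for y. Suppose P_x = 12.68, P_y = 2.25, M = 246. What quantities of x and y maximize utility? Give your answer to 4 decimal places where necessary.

x* = 2.5148, y* = 95.1609

MRS = MU_x/MU_y = (1/2)·(y/x)^(2/3). Set equal to P_x/P_y.
Hence y/x = (2·P_x/P_y)^(1/(2/3)), i.e. raised to the 1.5 power.
Substitute y = (y/x)·x into the budget: x* = M/(P_x + P_y·(y/x)).
Numerically y/x = 37.83991, so x* = 246/(12.68 + 2.25·37.83991) = 2.5148 and y* = 37.83991·2.5148 = 95.1609.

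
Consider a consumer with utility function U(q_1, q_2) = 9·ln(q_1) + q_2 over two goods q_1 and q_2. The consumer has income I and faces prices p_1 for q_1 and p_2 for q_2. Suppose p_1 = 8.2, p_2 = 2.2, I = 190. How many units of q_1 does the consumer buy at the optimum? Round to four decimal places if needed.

q_1* = 2.4146

At the given prices: q_1* = 9·2.2/8.2 = 2.4146.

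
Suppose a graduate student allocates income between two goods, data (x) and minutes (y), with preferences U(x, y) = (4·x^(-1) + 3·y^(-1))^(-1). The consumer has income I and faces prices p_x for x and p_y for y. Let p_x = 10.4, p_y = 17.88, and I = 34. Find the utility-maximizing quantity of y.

Substitute y = (y/x)·x into the budget: x* = I/(p_x + p_y·(y/x)).
Numerically y/x = 0.660486, so x* = 34/(10.4 + 17.88·0.660486) = 1.5309 and y* = 0.660486·1.5309 = 1.0111.

y* = 1.0111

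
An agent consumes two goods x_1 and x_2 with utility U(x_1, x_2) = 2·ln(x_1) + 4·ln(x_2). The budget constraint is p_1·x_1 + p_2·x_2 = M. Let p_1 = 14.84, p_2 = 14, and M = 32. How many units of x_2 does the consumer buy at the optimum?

x_2* = 1.5238

Tangency: MRS = (1/2)·x_2/x_1 = p_1/p_2.
Rearranging, p_2·x_2 = 2·p_1·x_1. Substituting into the budget gives p_1·x_1·(1 + 2) = M.
Demand: x_1*(p_1,p_2,M) = 1/3·M/p_1 and x_2* = 2/3·M/p_2.
At p_1=14.84, p_2=14, M=32: x_2* = 2/3·32/14 = 1.5238.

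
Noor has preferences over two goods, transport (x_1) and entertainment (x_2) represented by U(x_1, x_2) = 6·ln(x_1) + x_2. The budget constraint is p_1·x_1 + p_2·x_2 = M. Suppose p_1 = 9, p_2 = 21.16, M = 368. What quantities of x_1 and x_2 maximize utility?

Set MRS = p_1/p_2: (6/x_1)/1 = p_1/p_2.
So x_1*(p_1,p_2) = 6·p_2/p_1, independent of income; and x_2* = (M − 6·p_2)/p_2.
At the given prices: x_1* = 6·21.16/9 = 14.1067, and x_2* = 11.3913.

x_1* = 14.1067, x_2* = 11.3913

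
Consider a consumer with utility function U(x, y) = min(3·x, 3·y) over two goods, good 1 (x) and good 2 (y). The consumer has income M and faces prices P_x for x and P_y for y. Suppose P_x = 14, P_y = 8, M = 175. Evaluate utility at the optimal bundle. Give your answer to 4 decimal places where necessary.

With perfect complements, no substitution: consume in ratio x:y = 3:3.
Budget: P_x·x + P_y·x = M, so (3·P_x + 3·P_y)·x = 3·M.
Demand: x*(P_x,P_y,M) = 3·M/(3·P_x + 3·P_y), y* = 3·M/(3·P_x + 3·P_y).
Here 3·14 + 3·8 = 66, giving x* = 7.9545 and y* = 7.9545.
Utility at the optimum: U(7.9545, 7.9545) = 23.8636.

V = 23.8636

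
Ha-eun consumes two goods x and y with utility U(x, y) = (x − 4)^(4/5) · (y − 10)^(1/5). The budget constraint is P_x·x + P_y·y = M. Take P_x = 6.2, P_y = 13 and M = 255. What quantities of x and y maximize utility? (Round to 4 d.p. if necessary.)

x* = 16.929, y* = 11.5415

MRS = 4·(y−10)/(x−4). Tangency with P_x/P_y gives y−10 = (1/4)·(P_x/P_y)·(x−4).
Substituting into the budget: x* = 4 + 0.8·(M − 4·P_x − 10·P_y)/P_x, and y* = 10 + 0.2·(…)/P_y.
Discretionary income = 255 − 4·6.2 − 10·13 = 100.2; x* = 4 + 0.8·100.2/6.2 = 16.929; y* = 10 + 0.2·100.2/13 = 11.5415.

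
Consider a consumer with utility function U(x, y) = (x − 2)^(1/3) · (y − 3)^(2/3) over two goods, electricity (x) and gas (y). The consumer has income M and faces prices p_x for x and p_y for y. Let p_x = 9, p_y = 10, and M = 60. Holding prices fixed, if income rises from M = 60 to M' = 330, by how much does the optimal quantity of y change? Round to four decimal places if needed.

Let x' = x−2, y' = y−3. MRS = (1/2)·y'/x' = p_x/p_y.
Substituting into the budget: x* = 2 + 1/3·(M − 2·p_x − 3·p_y)/p_x, and y* = 3 + 2/3·(…)/p_y.
Discretionary income = 60 − 2·9 − 3·10 = 12; y* = 3 + 2/3·12/10 = 3.8.
At M' = 330: y* = 21.8. Change: 21.8 − 3.8 = 18.

Δy* = 18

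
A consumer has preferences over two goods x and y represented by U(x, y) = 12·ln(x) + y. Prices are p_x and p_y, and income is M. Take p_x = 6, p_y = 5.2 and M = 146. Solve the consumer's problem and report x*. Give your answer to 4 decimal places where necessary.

MU_x = 12/x, MU_y = 1. Tangency: 12/x = p_x/p_y.
So x*(p_x,p_y) = 12·p_y/p_x, independent of income; and y* = (M − 12·p_y)/p_y.
At the given prices: x* = 12·5.2/6 = 10.4.

x* = 10.4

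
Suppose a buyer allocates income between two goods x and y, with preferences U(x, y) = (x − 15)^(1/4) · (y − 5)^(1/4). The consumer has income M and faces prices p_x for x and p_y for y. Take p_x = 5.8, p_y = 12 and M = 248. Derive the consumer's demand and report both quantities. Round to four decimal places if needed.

After buying the subsistence bundle (15, 5), a share 0.5 of the remaining income goes to x: x* = 15 + 0.5·(M − 15p_x − 5p_y)/p_x.
Discretionary income = 248 − 15·5.8 − 5·12 = 101; x* = 15 + 0.5·101/5.8 = 23.7069; y* = 5 + 0.5·101/12 = 9.2083.

x* = 23.7069, y* = 9.2083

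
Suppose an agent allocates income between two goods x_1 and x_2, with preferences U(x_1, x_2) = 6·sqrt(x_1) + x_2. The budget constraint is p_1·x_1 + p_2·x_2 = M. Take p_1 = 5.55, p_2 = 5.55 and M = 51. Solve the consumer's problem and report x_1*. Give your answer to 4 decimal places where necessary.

x_1* = 9

Plugging in: x_1* = (3·5.55/5.55)² = 9.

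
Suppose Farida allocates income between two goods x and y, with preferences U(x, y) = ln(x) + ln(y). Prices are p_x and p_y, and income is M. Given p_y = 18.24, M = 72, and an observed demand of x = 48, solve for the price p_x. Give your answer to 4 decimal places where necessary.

Tangency: MRS = y/x = p_x/p_y.
Rearranging, p_y·y = p_x·x. Substituting into the budget gives p_x·x·(1 + 1) = M.
Demand: x*(p_x,p_y,M) = 0.5·M/p_x and y* = 0.5·M/p_y.
Set x* = 48 in the demand function and solve for p_x: p_x = 0.75.

p_x = 0.75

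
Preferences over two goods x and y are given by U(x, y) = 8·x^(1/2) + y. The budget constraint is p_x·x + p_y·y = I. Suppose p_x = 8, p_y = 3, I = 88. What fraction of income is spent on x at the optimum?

share on x = 0.2045

Utility is quasi-linear in y; the FOC for x is 4/√x = p_x/p_y.
Thus x* = (4·p_y/p_x)² — independent of I — with the rest of income spent on y.
Plugging in: x* = (4·3/8)² = 2.25, y* = 23.3333.
Expenditure on x: 8·2.25 = 18; share = 0.2045.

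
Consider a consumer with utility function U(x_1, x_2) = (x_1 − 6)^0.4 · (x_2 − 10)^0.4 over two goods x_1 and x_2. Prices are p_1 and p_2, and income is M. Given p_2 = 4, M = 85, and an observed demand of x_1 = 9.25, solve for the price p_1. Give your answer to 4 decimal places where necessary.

p_1 = 3.6

Let x_1' = x_1−6, x_2' = x_2−10. MRS = x_2'/x_1' = p_1/p_2.
After buying the subsistence bundle (6, 10), a share 0.5 of the remaining income goes to x_1: x_1* = 6 + 0.5·(M − 6p_1 − 10p_2)/p_1.
Set x_1* = 9.25 in the demand function and solve for p_1: p_1 = 3.6.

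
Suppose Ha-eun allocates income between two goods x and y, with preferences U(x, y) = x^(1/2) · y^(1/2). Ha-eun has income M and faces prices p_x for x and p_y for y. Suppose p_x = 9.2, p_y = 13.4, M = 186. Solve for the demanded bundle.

Demand: x*(p_x,p_y,M) = 0.5·M/p_x and y* = 0.5·M/p_y.
At p_x=9.2, p_y=13.4, M=186: x* = 0.5·186/9.2 = 10.1087, y* = 6.9403.

x* = 10.1087, y* = 6.9403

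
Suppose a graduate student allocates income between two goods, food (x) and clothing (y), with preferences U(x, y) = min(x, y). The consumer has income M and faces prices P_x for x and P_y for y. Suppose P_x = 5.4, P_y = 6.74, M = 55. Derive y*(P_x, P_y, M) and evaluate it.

y* = 4.5305

With perfect complements, no substitution: consume in ratio x:y = 1:1.
Budget: P_x·x + P_y·x = M, so (P_x + P_y)·x = M.
Demand: x*(P_x,P_y,M) = M/(P_x + P_y), y* = M/(P_x + P_y).
Here 5.4 + 6.74 = 12.14, giving y* = 4.5305.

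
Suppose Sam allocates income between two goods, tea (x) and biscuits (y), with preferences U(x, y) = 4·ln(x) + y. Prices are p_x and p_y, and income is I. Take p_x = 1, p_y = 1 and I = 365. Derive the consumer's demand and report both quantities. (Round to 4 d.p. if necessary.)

Set MRS = p_x/p_y: (4/x)/1 = p_x/p_y.
So x*(p_x,p_y) = 4·p_y/p_x, independent of income; and y* = (I − 4·p_y)/p_y.
At the given prices: x* = 4·1/1 = 4, and y* = 361.

x* = 4, y* = 361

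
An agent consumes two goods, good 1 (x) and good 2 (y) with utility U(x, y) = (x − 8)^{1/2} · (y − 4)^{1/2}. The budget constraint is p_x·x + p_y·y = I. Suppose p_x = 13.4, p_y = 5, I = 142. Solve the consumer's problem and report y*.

y* = 5.48

MRS = (y−4)/(x−8). Tangency with p_x/p_y gives y−4 = (p_x/p_y)·(x−8).
After buying the subsistence bundle (8, 4), a share 0.5 of the remaining income goes to x: x* = 8 + 0.5·(I − 8p_x − 4p_y)/p_x.
Discretionary income = 142 − 8·13.4 − 4·5 = 14.8; y* = 4 + 0.5·14.8/5 = 5.48.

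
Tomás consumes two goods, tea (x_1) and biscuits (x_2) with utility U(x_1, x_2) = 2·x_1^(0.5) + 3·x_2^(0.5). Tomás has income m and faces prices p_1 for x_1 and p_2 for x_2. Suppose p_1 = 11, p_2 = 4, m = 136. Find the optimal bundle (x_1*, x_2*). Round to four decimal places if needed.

MU_x_1 ∝ 2·x_1^(-0.5), MU_x_2 ∝ 3·x_2^(-0.5), so MRS = (2/3)·(x_2/x_1)^(0.5) = p_1/p_2.
Solve for the ratio: x_2/x_1 = [(3/2)·p_1/p_2]^(2).
With the ratio pinned down, the budget gives x_1* = m/(p_1 + p_2·(x_2/x_1)) and x_2* = (x_2/x_1)·x_1*.
Numerically x_2/x_1 = 17.015625, so x_1* = 136/(11 + 4·17.015625) = 1.7202 and x_2* = 17.015625·1.7202 = 29.2696.

x_1* = 1.7202, x_2* = 29.2696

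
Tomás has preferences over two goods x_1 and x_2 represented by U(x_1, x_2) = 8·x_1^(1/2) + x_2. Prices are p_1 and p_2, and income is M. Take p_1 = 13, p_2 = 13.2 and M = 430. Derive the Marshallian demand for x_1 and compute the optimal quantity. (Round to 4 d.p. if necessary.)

x_1* = 16.4961

Utility is quasi-linear in x_2; the FOC for x_1 is 4/√x_1 = p_1/p_2.
Thus x_1* = (4·p_2/p_1)² — independent of M — with the rest of income spent on x_2.
Plugging in: x_1* = (4·13.2/13)² = 16.4961.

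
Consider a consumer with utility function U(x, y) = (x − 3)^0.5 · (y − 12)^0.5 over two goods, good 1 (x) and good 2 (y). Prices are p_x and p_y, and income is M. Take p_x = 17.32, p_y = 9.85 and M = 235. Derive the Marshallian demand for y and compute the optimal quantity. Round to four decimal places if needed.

Substituting into the budget: x* = 3 + 0.5·(M − 3·p_x − 12·p_y)/p_x, and y* = 12 + 0.5·(…)/p_y.
Discretionary income = 235 − 3·17.32 − 12·9.85 = 64.84; y* = 12 + 0.5·64.84/9.85 = 15.2914.

y* = 15.2914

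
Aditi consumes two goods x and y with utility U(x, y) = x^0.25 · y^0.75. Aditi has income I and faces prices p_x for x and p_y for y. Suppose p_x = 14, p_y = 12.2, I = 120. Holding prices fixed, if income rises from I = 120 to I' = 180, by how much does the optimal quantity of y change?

Δy* = 3.6885

At p_x=14, p_y=12.2, I=120: y* = 0.75·120/12.2 = 7.377.
At I' = 180: y* = 11.0656. Change: 11.0656 − 7.377 = 3.6885.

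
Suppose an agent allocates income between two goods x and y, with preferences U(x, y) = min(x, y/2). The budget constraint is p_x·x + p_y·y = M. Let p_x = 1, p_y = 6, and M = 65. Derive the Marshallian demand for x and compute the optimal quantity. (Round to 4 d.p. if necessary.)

Demand: x*(p_x,p_y,M) = M/(p_x + 2·p_y), y* = 2·M/(p_x + 2·p_y).
Here 1 + 2·6 = 13, giving x* = 5.

x* = 5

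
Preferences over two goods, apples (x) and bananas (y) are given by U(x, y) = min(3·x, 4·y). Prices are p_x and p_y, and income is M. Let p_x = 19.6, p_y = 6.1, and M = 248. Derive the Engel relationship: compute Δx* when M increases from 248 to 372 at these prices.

Δx* = 5.1293

Here 4·19.6 + 3·6.1 = 96.7, giving x* = 10.2585.
At M' = 372: x* = 15.3878. Change: 15.3878 − 10.2585 = 5.1293.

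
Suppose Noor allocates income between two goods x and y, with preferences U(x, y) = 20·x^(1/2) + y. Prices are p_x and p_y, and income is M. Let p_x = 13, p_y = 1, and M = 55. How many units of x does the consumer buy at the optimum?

x* = 0.5917

Utility is quasi-linear in y; the FOC for x is 10/√x = p_x/p_y.
Thus x* = (10·p_y/p_x)² — independent of M — with the rest of income spent on y.
Plugging in: x* = (10·1/13)² = 0.5917.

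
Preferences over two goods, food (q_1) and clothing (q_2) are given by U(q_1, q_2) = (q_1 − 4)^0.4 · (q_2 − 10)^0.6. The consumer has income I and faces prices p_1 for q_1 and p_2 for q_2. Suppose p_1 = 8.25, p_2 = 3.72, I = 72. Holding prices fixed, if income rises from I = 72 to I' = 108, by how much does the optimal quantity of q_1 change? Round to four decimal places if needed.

Let q_1' = q_1−4, q_2' = q_2−10. MRS = (2/3)·q_2'/q_1' = p_1/p_2.
Substituting into the budget: q_1* = 4 + 0.4·(I − 4·p_1 − 10·p_2)/p_1, and q_2* = 10 + 0.6·(…)/p_2.
Discretionary income = 72 − 4·8.25 − 10·3.72 = 1.8; q_1* = 4 + 0.4·1.8/8.25 = 4.0873.
At I' = 108: q_1* = 5.8327. Change: 5.8327 − 4.0873 = 1.7455.

Δq_1* = 1.7455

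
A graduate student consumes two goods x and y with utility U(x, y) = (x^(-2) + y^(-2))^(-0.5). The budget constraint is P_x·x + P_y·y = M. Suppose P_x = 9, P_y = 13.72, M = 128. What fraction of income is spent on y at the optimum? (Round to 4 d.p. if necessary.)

share on y = 0.5698

From the CES first-order condition, (y/x)^(3) = P_x/P_y.
Solve for the ratio: y/x = [P_x/P_y]^(1/3).
With the ratio pinned down, the budget gives x* = M/(P_x + P_y·(y/x)) and y* = (y/x)·x*.
Numerically y/x = 0.868886, so x* = 128/(9 + 13.72·0.868886) = 6.1182 and y* = 0.868886·6.1182 = 5.316.
Expenditure on y: 13.72·5.316 = 72.936; share = 0.5698.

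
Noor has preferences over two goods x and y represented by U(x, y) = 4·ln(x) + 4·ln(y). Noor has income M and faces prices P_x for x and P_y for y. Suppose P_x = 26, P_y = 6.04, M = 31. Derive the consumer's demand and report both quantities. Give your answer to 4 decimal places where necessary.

At P_x=26, P_y=6.04, M=31: x* = 0.5·31/26 = 0.5962, y* = 2.5662.

x* = 0.5962, y* = 2.5662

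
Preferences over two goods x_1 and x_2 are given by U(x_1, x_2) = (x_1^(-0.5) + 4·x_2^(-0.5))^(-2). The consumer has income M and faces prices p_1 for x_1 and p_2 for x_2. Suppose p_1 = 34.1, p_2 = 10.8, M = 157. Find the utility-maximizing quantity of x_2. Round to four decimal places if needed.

x_2* = 9.1879

From the CES first-order condition, (1/4)·(x_2/x_1)^(1.5) = p_1/p_2.
Solve for the ratio: x_2/x_1 = [4·p_1/p_2]^(2/3).
With the ratio pinned down, the budget gives x_1* = M/(p_1 + p_2·(x_2/x_1)) and x_2* = (x_2/x_1)·x_1*.
Numerically x_2/x_1 = 5.42326, so x_1* = 157/(34.1 + 10.8·5.42326) = 1.6942 and x_2* = 5.42326·1.6942 = 9.1879.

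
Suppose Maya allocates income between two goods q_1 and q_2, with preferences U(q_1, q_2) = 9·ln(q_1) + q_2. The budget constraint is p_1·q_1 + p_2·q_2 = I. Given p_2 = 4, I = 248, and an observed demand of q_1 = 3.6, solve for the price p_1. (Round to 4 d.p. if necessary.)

p_1 = 10

Set MRS = p_1/p_2: (9/q_1)/1 = p_1/p_2.
So q_1*(p_1,p_2) = 9·p_2/p_1, independent of income; and q_2* = (I − 9·p_2)/p_2.
Set q_1* = 3.6 in the demand function and solve for p_1: p_1 = 10.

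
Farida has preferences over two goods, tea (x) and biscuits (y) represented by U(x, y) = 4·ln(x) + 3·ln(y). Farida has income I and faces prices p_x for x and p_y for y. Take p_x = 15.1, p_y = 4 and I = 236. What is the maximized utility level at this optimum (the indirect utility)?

V = 18.4488

MU_x/MU_y = (4·y)/(3·x); tangency sets this equal to p_x/p_y.
So 4·p_y·y = 3·p_x·x; combined with the budget, a share 4/7 of income goes to x.
Demand: x*(p_x,p_y,I) = 4/7·I/p_x and y* = 3/7·I/p_y.
At p_x=15.1, p_y=4, I=236: x* = 4/7·236/15.1 = 8.9309, y* = 25.2857.
Utility at the optimum: U(8.9309, 25.2857) = 18.4488.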